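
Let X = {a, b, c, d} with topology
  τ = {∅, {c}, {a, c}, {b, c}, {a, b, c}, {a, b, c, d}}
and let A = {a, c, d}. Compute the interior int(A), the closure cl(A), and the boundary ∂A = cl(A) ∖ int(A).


int(A) = {a, c}, cl(A) = {a, b, c, d}, ∂A = {b, d}.

Closed sets in (X, τ) are complements of opens:
  closed(X, τ) = {∅, {d}, {a, d}, {b, d}, {a, b, d}, {a, b, c, d}}.
int(A) = ⋃ {U ∈ τ : U ⊆ A}. Opens contained in A: ∅, {c}, {a, c}.
Taking the union of these: int(A) = {a, c}.
cl(A) = ⋂ {C closed : A ⊆ C}. Closed sets containing A: {a, b, c, d}.
Intersecting these: cl(A) = {a, b, c, d}.
∂A = cl(A) ∖ int(A) = {a, b, c, d} ∖ {a, c} = {b, d}.


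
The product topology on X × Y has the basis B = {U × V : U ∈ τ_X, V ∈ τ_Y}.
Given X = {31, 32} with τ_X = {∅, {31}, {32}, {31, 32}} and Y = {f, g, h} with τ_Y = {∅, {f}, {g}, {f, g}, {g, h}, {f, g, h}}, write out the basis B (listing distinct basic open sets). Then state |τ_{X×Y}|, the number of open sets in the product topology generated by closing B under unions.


Basis B = {∅ × ∅, {31} × {f}, {31} × {g}, {32} × {f}, {32} × {g}, {31} × {f, g}, {31, 32} × {f}, {31} × {g, h}, {31, 32} × {g}, {32} × {f, g}, {32} × {g, h}, {31} × {f, g, h}, {32} × {f, g, h}, {31, 32} × {f, g}, {31, 32} × {g, h}, {31, 32} × {f, g, h}}; |τ_{X×Y}| = 36.

Enumerate products U × V with U ∈ τ_X, V ∈ τ_Y (deduplicated):
  ∅ × ∅ = {} (∅)
  {31} × {f} = {(31,f)}
  {31} × {g} = {(31,g)}
  {32} × {f} = {(32,f)}
  {32} × {g} = {(32,g)}
  {31} × {f, g} = {(31,f), (31,g)}
  {31, 32} × {f} = {(31,f), (32,f)}
  {31} × {g, h} = {(31,g), (31,h)}
  {31, 32} × {g} = {(31,g), (32,g)}
  {32} × {f, g} = {(32,f), (32,g)}
  {32} × {g, h} = {(32,g), (32,h)}
  {31} × {f, g, h} = {(31,f), (31,g), (31,h)}
  {32} × {f, g, h} = {(32,f), (32,g), (32,h)}
  {31, 32} × {f, g} = {(31,f), (31,g), (32,f), (32,g)}
  {31, 32} × {g, h} = {(31,g), (31,h), (32,g), (32,h)}
  {31, 32} × {f, g, h} = {(31,f), (31,g), (31,h), (32,f), (32,g), (32,h)}
These 16 distinct sets form the basis B.
Close under arbitrary unions to get τ_{X×Y}; counting gives |τ_{X×Y}| = 36.


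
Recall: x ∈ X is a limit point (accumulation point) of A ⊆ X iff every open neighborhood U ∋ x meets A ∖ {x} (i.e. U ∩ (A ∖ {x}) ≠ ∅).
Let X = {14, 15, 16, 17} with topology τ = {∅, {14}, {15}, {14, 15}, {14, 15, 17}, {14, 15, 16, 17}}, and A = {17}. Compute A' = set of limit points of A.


A' = {16}

For each x ∈ X, list the open sets U ∈ τ with x ∈ U, then check whether U ∩ (A ∖ {x}) ≠ ∅ for every such U.
  x = 14: open {14} ∋ x has {14} ∩ (A ∖ {14}) = ∅, so x is NOT a limit point.
  x = 15: open {15} ∋ x has {15} ∩ (A ∖ {15}) = ∅, so x is NOT a limit point.
  x = 16: opens ∋ x are {14, 15, 16, 17}; each meets A ∖ {16}, so x IS a limit point.
  x = 17: open {14, 15, 17} ∋ x has {14, 15, 17} ∩ (A ∖ {17}) = ∅, so x is NOT a limit point.
Collecting: A' = {16}.


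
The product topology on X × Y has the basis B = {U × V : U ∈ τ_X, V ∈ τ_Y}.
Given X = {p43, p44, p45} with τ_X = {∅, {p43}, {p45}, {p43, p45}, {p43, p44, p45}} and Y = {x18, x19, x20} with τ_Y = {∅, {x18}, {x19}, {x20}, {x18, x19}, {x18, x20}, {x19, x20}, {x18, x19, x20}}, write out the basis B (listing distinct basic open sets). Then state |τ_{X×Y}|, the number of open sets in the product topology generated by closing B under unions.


Basis B = {∅ × ∅, {p43} × {x18}, {p43} × {x19}, {p43} × {x20}, {p45} × {x18}, {p45} × {x19}, {p45} × {x20}, {p43} × {x18, x19}, {p43} × {x18, x20}, {p43, p45} × {x18}, {p43} × {x19, x20}, {p43, p45} × {x19}, {p43, p45} × {x20}, {p45} × {x18, x19}, {p45} × {x18, x20}, {p45} × {x19, x20}, {p43} × {x18, x19, x20}, {p43, p44, p45} × {x18}, {p43, p44, p45} × {x19}, {p43, p44, p45} × {x20}, {p45} × {x18, x19, x20}, {p43, p45} × {x18, x19}, {p43, p45} × {x18, x20}, {p43, p45} × {x19, x20}, {p43, p45} × {x18, x19, x20}, {p43, p44, p45} × {x18, x19}, {p43, p44, p45} × {x18, x20}, {p43, p44, p45} × {x19, x20}, {p43, p44, p45} × {x18, x19, x20}}; |τ_{X×Y}| = 125.

Enumerate products U × V with U ∈ τ_X, V ∈ τ_Y (deduplicated):
  ∅ × ∅ = {} (∅)
  {p43} × {x18} = {(p43,x18)}
  {p43} × {x19} = {(p43,x19)}
  {p43} × {x20} = {(p43,x20)}
  {p45} × {x18} = {(p45,x18)}
  {p45} × {x19} = {(p45,x19)}
  {p45} × {x20} = {(p45,x20)}
  {p43} × {x18, x19} = {(p43,x18), (p43,x19)}
  {p43} × {x18, x20} = {(p43,x18), (p43,x20)}
  {p43, p45} × {x18} = {(p43,x18), (p45,x18)}
  {p43} × {x19, x20} = {(p43,x19), (p43,x20)}
  {p43, p45} × {x19} = {(p43,x19), (p45,x19)}
  {p43, p45} × {x20} = {(p43,x20), (p45,x20)}
  {p45} × {x18, x19} = {(p45,x18), (p45,x19)}
  {p45} × {x18, x20} = {(p45,x18), (p45,x20)}
  {p45} × {x19, x20} = {(p45,x19), (p45,x20)}
  {p43} × {x18, x19, x20} = {(p43,x18), (p43,x19), (p43,x20)}
  {p43, p44, p45} × {x18} = {(p43,x18), (p44,x18), (p45,x18)}
  {p43, p44, p45} × {x19} = {(p43,x19), (p44,x19), (p45,x19)}
  {p43, p44, p45} × {x20} = {(p43,x20), (p44,x20), (p45,x20)}
  {p45} × {x18, x19, x20} = {(p45,x18), (p45,x19), (p45,x20)}
  {p43, p45} × {x18, x19} = {(p43,x18), (p43,x19), (p45,x18), (p45,x19)}
  {p43, p45} × {x18, x20} = {(p43,x18), (p43,x20), (p45,x18), (p45,x20)}
  {p43, p45} × {x19, x20} = {(p43,x19), (p43,x20), (p45,x19), (p45,x20)}
  {p43, p45} × {x18, x19, x20} = {(p43,x18), (p43,x19), (p43,x20), (p45,x18), (p45,x19), (p45,x20)}
  {p43, p44, p45} × {x18, x19} = {(p43,x18), (p43,x19), (p44,x18), (p44,x19), (p45,x18), (p45,x19)}
  {p43, p44, p45} × {x18, x20} = {(p43,x18), (p43,x20), (p44,x18), (p44,x20), (p45,x18), (p45,x20)}
  {p43, p44, p45} × {x19, x20} = {(p43,x19), (p43,x20), (p44,x19), (p44,x20), (p45,x19), (p45,x20)}
  {p43, p44, p45} × {x18, x19, x20} = {(p43,x18), (p43,x19), (p43,x20), (p44,x18), (p44,x19), (p44,x20), (p45,x18), (p45,x19), (p45,x20)}
These 29 distinct sets form the basis B.
Close under arbitrary unions to get τ_{X×Y}; counting gives |τ_{X×Y}| = 125.


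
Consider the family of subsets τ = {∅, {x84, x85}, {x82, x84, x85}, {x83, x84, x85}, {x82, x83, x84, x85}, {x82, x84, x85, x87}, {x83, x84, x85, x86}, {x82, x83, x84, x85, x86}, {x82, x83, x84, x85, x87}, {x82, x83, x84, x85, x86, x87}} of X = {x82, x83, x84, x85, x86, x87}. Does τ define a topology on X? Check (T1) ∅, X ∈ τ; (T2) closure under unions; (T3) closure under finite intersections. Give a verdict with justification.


τ IS a topology on X.

Axiom (T1): ∅ ∈ τ? Yes; X ∈ τ? Yes.
Axiom (T2/T3): check pairwise unions and intersections of members of τ.
All pairwise intersections and unions checked — each lies in τ. Therefore τ satisfies (T1), (T2), (T3): it IS a topology on X.


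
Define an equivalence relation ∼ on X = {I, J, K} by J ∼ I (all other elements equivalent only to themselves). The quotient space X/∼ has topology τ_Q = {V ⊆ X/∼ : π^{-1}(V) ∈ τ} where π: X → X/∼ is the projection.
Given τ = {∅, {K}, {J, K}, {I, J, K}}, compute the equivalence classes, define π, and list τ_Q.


X/∼ = {[I=J], [K]}; |τ_Q| = 3.

Equivalence classes: [I=J], [K].
Quotient map π: X → X/∼ sends I ↦ [I=J], J ↦ [I=J], K ↦ [K].
For each subset V ⊆ X/∼, compute π^{-1}(V) ⊆ X and check whether π^{-1}(V) ∈ τ. V is open in τ_Q iff π^{-1}(V) ∈ τ.
  V = {}: π^{-1}(V) = ∅ ∈ τ ✓.
  V = {[I=J]}: π^{-1}(V) = {I, J} ∉ τ ✗.
  V = {[K]}: π^{-1}(V) = {K} ∈ τ ✓.
  V = {[I=J], [K]}: π^{-1}(V) = {I, J, K} ∈ τ ✓.
Open sets in the quotient: τ_Q = {{}, {[K]}, {[I=J], [K]}} (3 elements).


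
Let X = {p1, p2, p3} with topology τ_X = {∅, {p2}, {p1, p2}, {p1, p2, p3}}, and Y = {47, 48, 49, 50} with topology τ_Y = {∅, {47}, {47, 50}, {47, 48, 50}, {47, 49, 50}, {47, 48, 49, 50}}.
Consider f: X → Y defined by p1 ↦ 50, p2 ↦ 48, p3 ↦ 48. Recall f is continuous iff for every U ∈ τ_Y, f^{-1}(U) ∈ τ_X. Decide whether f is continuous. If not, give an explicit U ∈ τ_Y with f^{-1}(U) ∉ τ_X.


f is NOT continuous.

Compute f^{-1}(U) for each U ∈ τ_Y:
  U = ∅: f^{-1}(U) = ∅ ∈ τ_X ✓.
  U = {47}: f^{-1}(U) = ∅ ∈ τ_X ✓.
  U = {47, 50}: f^{-1}(U) = {p1} ∉ τ_X ✗.
  U = {47, 48, 50}: f^{-1}(U) = {p1, p2, p3} ∈ τ_X ✓.
  U = {47, 49, 50}: f^{-1}(U) = {p1} ∉ τ_X ✗.
  U = {47, 48, 49, 50}: f^{-1}(U) = {p1, p2, p3} ∈ τ_X ✓.
Found U = {47, 50} with f^{-1}(U) = {p1} not in τ_X. Therefore f is NOT continuous.


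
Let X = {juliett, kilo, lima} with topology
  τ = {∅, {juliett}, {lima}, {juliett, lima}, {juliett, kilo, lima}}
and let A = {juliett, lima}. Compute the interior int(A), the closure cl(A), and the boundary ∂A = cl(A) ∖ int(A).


int(A) = {juliett, lima}, cl(A) = {juliett, kilo, lima}, ∂A = {kilo}.

Closed sets in (X, τ) are complements of opens:
  closed(X, τ) = {∅, {kilo}, {juliett, kilo}, {kilo, lima}, {juliett, kilo, lima}}.
int(A) = ⋃ {U ∈ τ : U ⊆ A}. Opens contained in A: ∅, {juliett}, {lima}, {juliett, lima}.
Taking the union of these: int(A) = {juliett, lima}.
cl(A) = ⋂ {C closed : A ⊆ C}. Closed sets containing A: {juliett, kilo, lima}.
Intersecting these: cl(A) = {juliett, kilo, lima}.
∂A = cl(A) ∖ int(A) = {juliett, kilo, lima} ∖ {juliett, lima} = {kilo}.


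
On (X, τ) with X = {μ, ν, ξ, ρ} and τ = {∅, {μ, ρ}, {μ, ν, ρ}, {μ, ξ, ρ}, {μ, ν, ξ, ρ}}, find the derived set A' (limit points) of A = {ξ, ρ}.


A' = {μ, ν, ξ}

For each x ∈ X, list the open sets U ∈ τ with x ∈ U, then check whether U ∩ (A ∖ {x}) ≠ ∅ for every such U.
  x = μ: opens ∋ x are {μ, ρ}, {μ, ν, ρ}, {μ, ξ, ρ}, {μ, ν, ξ, ρ}; each meets A ∖ {μ}, so x IS a limit point.
  x = ν: opens ∋ x are {μ, ν, ρ}, {μ, ν, ξ, ρ}; each meets A ∖ {ν}, so x IS a limit point.
  x = ξ: opens ∋ x are {μ, ξ, ρ}, {μ, ν, ξ, ρ}; each meets A ∖ {ξ}, so x IS a limit point.
  x = ρ: open {μ, ρ} ∋ x has {μ, ρ} ∩ (A ∖ {ρ}) = ∅, so x is NOT a limit point.
Collecting: A' = {μ, ν, ξ}.


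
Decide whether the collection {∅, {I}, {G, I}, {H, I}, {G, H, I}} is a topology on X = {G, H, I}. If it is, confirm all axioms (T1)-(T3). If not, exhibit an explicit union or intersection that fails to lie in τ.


τ IS a topology on X.

Axiom (T1): ∅ ∈ τ? Yes; X ∈ τ? Yes.
Axiom (T2/T3): check pairwise unions and intersections of members of τ.
All pairwise intersections and unions checked — each lies in τ. Therefore τ satisfies (T1), (T2), (T3): it IS a topology on X.


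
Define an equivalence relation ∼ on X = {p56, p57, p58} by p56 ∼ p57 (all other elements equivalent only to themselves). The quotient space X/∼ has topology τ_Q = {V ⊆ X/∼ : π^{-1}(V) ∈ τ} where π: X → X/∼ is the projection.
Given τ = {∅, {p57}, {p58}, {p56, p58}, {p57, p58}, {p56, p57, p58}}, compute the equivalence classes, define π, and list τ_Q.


X/∼ = {[p56=p57], [p58]}; |τ_Q| = 3.

Equivalence classes: [p56=p57], [p58].
Quotient map π: X → X/∼ sends p56 ↦ [p56=p57], p57 ↦ [p56=p57], p58 ↦ [p58].
For each subset V ⊆ X/∼, compute π^{-1}(V) ⊆ X and check whether π^{-1}(V) ∈ τ. V is open in τ_Q iff π^{-1}(V) ∈ τ.
  V = {}: π^{-1}(V) = ∅ ∈ τ ✓.
  V = {[p56=p57]}: π^{-1}(V) = {p56, p57} ∉ τ ✗.
  V = {[p58]}: π^{-1}(V) = {p58} ∈ τ ✓.
  V = {[p56=p57], [p58]}: π^{-1}(V) = {p56, p57, p58} ∈ τ ✓.
Open sets in the quotient: τ_Q = {{}, {[p58]}, {[p56=p57], [p58]}} (3 elements).


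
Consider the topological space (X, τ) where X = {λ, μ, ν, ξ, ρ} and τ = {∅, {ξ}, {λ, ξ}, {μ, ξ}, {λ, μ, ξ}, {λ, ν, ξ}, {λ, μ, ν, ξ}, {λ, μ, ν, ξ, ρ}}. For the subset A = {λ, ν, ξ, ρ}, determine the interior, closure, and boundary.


int(A) = {λ, ν, ξ}, cl(A) = {λ, μ, ν, ξ, ρ}, ∂A = {μ, ρ}.

Closed sets in (X, τ) are complements of opens:
  closed(X, τ) = {∅, {ρ}, {μ, ρ}, {ν, ρ}, {λ, ν, ρ}, {μ, ν, ρ}, {λ, μ, ν, ρ}, {λ, μ, ν, ξ, ρ}}.
int(A) = ⋃ {U ∈ τ : U ⊆ A}. Opens contained in A: ∅, {ξ}, {λ, ξ}, {λ, ν, ξ}.
Taking the union of these: int(A) = {λ, ν, ξ}.
cl(A) = ⋂ {C closed : A ⊆ C}. Closed sets containing A: {λ, μ, ν, ξ, ρ}.
Intersecting these: cl(A) = {λ, μ, ν, ξ, ρ}.
∂A = cl(A) ∖ int(A) = {λ, μ, ν, ξ, ρ} ∖ {λ, ν, ξ} = {μ, ρ}.


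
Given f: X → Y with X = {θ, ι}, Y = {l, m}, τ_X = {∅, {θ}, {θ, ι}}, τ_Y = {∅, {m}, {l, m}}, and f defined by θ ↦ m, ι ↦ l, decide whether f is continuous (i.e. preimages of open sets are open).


f IS continuous.

Compute f^{-1}(U) for each U ∈ τ_Y:
  U = ∅: f^{-1}(U) = ∅ ∈ τ_X ✓.
  U = {m}: f^{-1}(U) = {θ} ∈ τ_X ✓.
  U = {l, m}: f^{-1}(U) = {θ, ι} ∈ τ_X ✓.
Every preimage lies in τ_X, so f IS continuous.


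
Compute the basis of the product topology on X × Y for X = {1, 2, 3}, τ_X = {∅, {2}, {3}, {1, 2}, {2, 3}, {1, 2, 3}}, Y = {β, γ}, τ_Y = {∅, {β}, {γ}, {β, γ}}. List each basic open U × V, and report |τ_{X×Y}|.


Basis B = {∅ × ∅, {2} × {β}, {2} × {γ}, {3} × {β}, {3} × {γ}, {1, 2} × {β}, {1, 2} × {γ}, {2} × {β, γ}, {2, 3} × {β}, {2, 3} × {γ}, {3} × {β, γ}, {1, 2, 3} × {β}, {1, 2, 3} × {γ}, {1, 2} × {β, γ}, {2, 3} × {β, γ}, {1, 2, 3} × {β, γ}}; |τ_{X×Y}| = 36.

Enumerate products U × V with U ∈ τ_X, V ∈ τ_Y (deduplicated):
  ∅ × ∅ = {} (∅)
  {2} × {β} = {(2,β)}
  {2} × {γ} = {(2,γ)}
  {3} × {β} = {(3,β)}
  {3} × {γ} = {(3,γ)}
  {1, 2} × {β} = {(1,β), (2,β)}
  {1, 2} × {γ} = {(1,γ), (2,γ)}
  {2} × {β, γ} = {(2,β), (2,γ)}
  {2, 3} × {β} = {(2,β), (3,β)}
  {2, 3} × {γ} = {(2,γ), (3,γ)}
  {3} × {β, γ} = {(3,β), (3,γ)}
  {1, 2, 3} × {β} = {(1,β), (2,β), (3,β)}
  {1, 2, 3} × {γ} = {(1,γ), (2,γ), (3,γ)}
  {1, 2} × {β, γ} = {(1,β), (1,γ), (2,β), (2,γ)}
  {2, 3} × {β, γ} = {(2,β), (2,γ), (3,β), (3,γ)}
  {1, 2, 3} × {β, γ} = {(1,β), (1,γ), (2,β), (2,γ), (3,β), (3,γ)}
These 16 distinct sets form the basis B.
Close under arbitrary unions to get τ_{X×Y}; counting gives |τ_{X×Y}| = 36.


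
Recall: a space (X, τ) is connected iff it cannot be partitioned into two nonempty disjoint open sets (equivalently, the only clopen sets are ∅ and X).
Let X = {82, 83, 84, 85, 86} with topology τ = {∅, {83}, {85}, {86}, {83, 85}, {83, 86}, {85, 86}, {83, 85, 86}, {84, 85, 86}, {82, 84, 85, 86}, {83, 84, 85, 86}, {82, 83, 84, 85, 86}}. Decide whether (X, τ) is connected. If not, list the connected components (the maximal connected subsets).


(X, τ) is disconnected; components = [{83}, {82, 84, 85, 86}].

Find clopen sets (U ∈ τ with X ∖ U ∈ τ):
  U = ∅, X ∖ U = {82, 83, 84, 85, 86} — both open, so U is clopen.
  U = {83}, X ∖ U = {82, 84, 85, 86} — both open, so U is clopen.
  U = {82, 84, 85, 86}, X ∖ U = {83} — both open, so U is clopen.
  U = {82, 83, 84, 85, 86}, X ∖ U = ∅ — both open, so U is clopen.
Nontrivial clopen(s) exist: e.g. {83}. So (X, τ) is disconnected.
Compute connected components by grouping points that agree on all clopens:
  component: {83}
  component: {82, 84, 85, 86}


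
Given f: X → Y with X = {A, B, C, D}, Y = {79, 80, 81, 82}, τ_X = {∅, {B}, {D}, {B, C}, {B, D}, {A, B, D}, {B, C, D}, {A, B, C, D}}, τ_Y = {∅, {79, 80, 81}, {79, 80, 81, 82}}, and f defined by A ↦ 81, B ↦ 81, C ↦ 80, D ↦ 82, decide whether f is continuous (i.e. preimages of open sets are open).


f is NOT continuous.

Compute f^{-1}(U) for each U ∈ τ_Y:
  U = ∅: f^{-1}(U) = ∅ ∈ τ_X ✓.
  U = {79, 80, 81}: f^{-1}(U) = {A, B, C} ∉ τ_X ✗.
  U = {79, 80, 81, 82}: f^{-1}(U) = {A, B, C, D} ∈ τ_X ✓.
Found U = {79, 80, 81} with f^{-1}(U) = {A, B, C} not in τ_X. Therefore f is NOT continuous.


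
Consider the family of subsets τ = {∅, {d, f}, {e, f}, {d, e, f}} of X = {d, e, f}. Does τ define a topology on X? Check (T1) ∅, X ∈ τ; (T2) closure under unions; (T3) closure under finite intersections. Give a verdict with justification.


τ is NOT a topology on X.

Axiom (T1): ∅ ∈ τ? Yes; X ∈ τ? Yes.
Axiom (T2/T3): check pairwise unions and intersections of members of τ.
Counterexample for (T3): {d, f} ∩ {e, f} = {f} ∉ τ. Therefore τ is NOT a topology.


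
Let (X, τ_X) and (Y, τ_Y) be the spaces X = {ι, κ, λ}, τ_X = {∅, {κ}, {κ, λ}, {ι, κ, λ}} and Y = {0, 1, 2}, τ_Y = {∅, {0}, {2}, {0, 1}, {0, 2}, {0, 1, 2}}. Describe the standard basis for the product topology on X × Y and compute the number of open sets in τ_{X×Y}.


Basis B = {∅ × ∅, {κ} × {0}, {κ} × {2}, {κ} × {0, 1}, {κ} × {0, 2}, {κ, λ} × {0}, {κ, λ} × {2}, {ι, κ, λ} × {0}, {ι, κ, λ} × {2}, {κ} × {0, 1, 2}, {κ, λ} × {0, 1}, {κ, λ} × {0, 2}, {ι, κ, λ} × {0, 1}, {ι, κ, λ} × {0, 2}, {κ, λ} × {0, 1, 2}, {ι, κ, λ} × {0, 1, 2}}; |τ_{X×Y}| = 40.

Enumerate products U × V with U ∈ τ_X, V ∈ τ_Y (deduplicated):
  ∅ × ∅ = {} (∅)
  {κ} × {0} = {(κ,0)}
  {κ} × {2} = {(κ,2)}
  {κ} × {0, 1} = {(κ,0), (κ,1)}
  {κ} × {0, 2} = {(κ,0), (κ,2)}
  {κ, λ} × {0} = {(κ,0), (λ,0)}
  {κ, λ} × {2} = {(κ,2), (λ,2)}
  {ι, κ, λ} × {0} = {(ι,0), (κ,0), (λ,0)}
  {ι, κ, λ} × {2} = {(ι,2), (κ,2), (λ,2)}
  {κ} × {0, 1, 2} = {(κ,0), (κ,1), (κ,2)}
  {κ, λ} × {0, 1} = {(κ,0), (κ,1), (λ,0), (λ,1)}
  {κ, λ} × {0, 2} = {(κ,0), (κ,2), (λ,0), (λ,2)}
  {ι, κ, λ} × {0, 1} = {(ι,0), (ι,1), (κ,0), (κ,1), (λ,0), (λ,1)}
  {ι, κ, λ} × {0, 2} = {(ι,0), (ι,2), (κ,0), (κ,2), (λ,0), (λ,2)}
  {κ, λ} × {0, 1, 2} = {(κ,0), (κ,1), (κ,2), (λ,0), (λ,1), (λ,2)}
  {ι, κ, λ} × {0, 1, 2} = {(ι,0), (ι,1), (ι,2), (κ,0), (κ,1), (κ,2), (λ,0), (λ,1), (λ,2)}
These 16 distinct sets form the basis B.
Close under arbitrary unions to get τ_{X×Y}; counting gives |τ_{X×Y}| = 40.


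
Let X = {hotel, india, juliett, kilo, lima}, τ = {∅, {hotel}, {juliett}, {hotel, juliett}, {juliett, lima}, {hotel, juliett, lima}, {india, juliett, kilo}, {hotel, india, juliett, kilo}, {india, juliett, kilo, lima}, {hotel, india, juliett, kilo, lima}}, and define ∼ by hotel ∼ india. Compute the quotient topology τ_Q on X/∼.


X/∼ = {[hotel=india], [juliett], [kilo], [lima]}; |τ_Q| = 5.

Equivalence classes: [hotel=india], [juliett], [kilo], [lima].
Quotient map π: X → X/∼ sends hotel ↦ [hotel=india], india ↦ [hotel=india], juliett ↦ [juliett], kilo ↦ [kilo], lima ↦ [lima].
For each subset V ⊆ X/∼, compute π^{-1}(V) ⊆ X and check whether π^{-1}(V) ∈ τ. V is open in τ_Q iff π^{-1}(V) ∈ τ.
  V = {}: π^{-1}(V) = ∅ ∈ τ ✓.
  V = {[hotel=india]}: π^{-1}(V) = {hotel, india} ∉ τ ✗.
  V = {[juliett]}: π^{-1}(V) = {juliett} ∈ τ ✓.
  V = {[hotel=india], [juliett]}: π^{-1}(V) = {hotel, india, juliett} ∉ τ ✗.
  V = {[kilo]}: π^{-1}(V) = {kilo} ∉ τ ✗.
  V = {[hotel=india], [kilo]}: π^{-1}(V) = {hotel, india, kilo} ∉ τ ✗.
  V = {[juliett], [kilo]}: π^{-1}(V) = {juliett, kilo} ∉ τ ✗.
  V = {[hotel=india], [juliett], [kilo]}: π^{-1}(V) = {hotel, india, juliett, kilo} ∈ τ ✓.
  V = {[lima]}: π^{-1}(V) = {lima} ∉ τ ✗.
  V = {[hotel=india], [lima]}: π^{-1}(V) = {hotel, india, lima} ∉ τ ✗.
  V = {[juliett], [lima]}: π^{-1}(V) = {juliett, lima} ∈ τ ✓.
  V = {[hotel=india], [juliett], [lima]}: π^{-1}(V) = {hotel, india, juliett, lima} ∉ τ ✗.
  V = {[kilo], [lima]}: π^{-1}(V) = {kilo, lima} ∉ τ ✗.
  V = {[hotel=india], [kilo], [lima]}: π^{-1}(V) = {hotel, india, kilo, lima} ∉ τ ✗.
  V = {[juliett], [kilo], [lima]}: π^{-1}(V) = {juliett, kilo, lima} ∉ τ ✗.
  V = {[hotel=india], [juliett], [kilo], [lima]}: π^{-1}(V) = {hotel, india, juliett, kilo, lima} ∈ τ ✓.
Open sets in the quotient: τ_Q = {{}, {[juliett]}, {[hotel=india], [juliett], [kilo]}, {[juliett], [lima]}, {[hotel=india], [juliett], [kilo], [lima]}} (5 elements).


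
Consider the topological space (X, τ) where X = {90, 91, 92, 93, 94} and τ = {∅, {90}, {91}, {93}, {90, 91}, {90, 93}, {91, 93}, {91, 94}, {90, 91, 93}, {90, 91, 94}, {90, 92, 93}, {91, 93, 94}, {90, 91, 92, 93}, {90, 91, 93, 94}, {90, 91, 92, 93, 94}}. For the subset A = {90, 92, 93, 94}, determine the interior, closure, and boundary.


int(A) = {90, 92, 93}, cl(A) = {90, 92, 93, 94}, ∂A = {94}.

Closed sets in (X, τ) are complements of opens:
  closed(X, τ) = {∅, {92}, {94}, {90, 92}, {91, 94}, {92, 93}, {92, 94}, {90, 92, 93}, {90, 92, 94}, {91, 92, 94}, {92, 93, 94}, {90, 91, 92, 94}, {90, 92, 93, 94}, {91, 92, 93, 94}, {90, 91, 92, 93, 94}}.
int(A) = ⋃ {U ∈ τ : U ⊆ A}. Opens contained in A: ∅, {90}, {93}, {90, 93}, {90, 92, 93}.
Taking the union of these: int(A) = {90, 92, 93}.
cl(A) = ⋂ {C closed : A ⊆ C}. Closed sets containing A: {90, 92, 93, 94}, {90, 91, 92, 93, 94}.
Intersecting these: cl(A) = {90, 92, 93, 94}.
∂A = cl(A) ∖ int(A) = {90, 92, 93, 94} ∖ {90, 92, 93} = {94}.


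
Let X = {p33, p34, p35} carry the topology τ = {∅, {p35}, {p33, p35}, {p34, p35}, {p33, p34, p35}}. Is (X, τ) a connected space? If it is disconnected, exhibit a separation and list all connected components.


(X, τ) is connected.

Find clopen sets (U ∈ τ with X ∖ U ∈ τ):
  U = ∅, X ∖ U = {p33, p34, p35} — both open, so U is clopen.
  U = {p33, p34, p35}, X ∖ U = ∅ — both open, so U is clopen.
Only trivial clopens (∅ and X) exist, so (X, τ) is connected.
Compute connected components by grouping points that agree on all clopens:
  component: {p33, p34, p35}


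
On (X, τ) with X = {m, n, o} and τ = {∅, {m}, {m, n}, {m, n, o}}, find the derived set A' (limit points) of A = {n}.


A' = {o}

For each x ∈ X, list the open sets U ∈ τ with x ∈ U, then check whether U ∩ (A ∖ {x}) ≠ ∅ for every such U.
  x = m: open {m} ∋ x has {m} ∩ (A ∖ {m}) = ∅, so x is NOT a limit point.
  x = n: open {m, n} ∋ x has {m, n} ∩ (A ∖ {n}) = ∅, so x is NOT a limit point.
  x = o: opens ∋ x are {m, n, o}; each meets A ∖ {o}, so x IS a limit point.
Collecting: A' = {o}.


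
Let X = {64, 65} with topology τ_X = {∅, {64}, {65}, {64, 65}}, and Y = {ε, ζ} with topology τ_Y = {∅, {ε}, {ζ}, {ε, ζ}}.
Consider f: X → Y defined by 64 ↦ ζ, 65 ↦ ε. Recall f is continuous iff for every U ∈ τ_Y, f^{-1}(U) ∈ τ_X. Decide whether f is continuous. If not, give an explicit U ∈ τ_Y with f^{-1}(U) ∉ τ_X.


f IS continuous.

Compute f^{-1}(U) for each U ∈ τ_Y:
  U = ∅: f^{-1}(U) = ∅ ∈ τ_X ✓.
  U = {ε}: f^{-1}(U) = {65} ∈ τ_X ✓.
  U = {ζ}: f^{-1}(U) = {64} ∈ τ_X ✓.
  U = {ε, ζ}: f^{-1}(U) = {64, 65} ∈ τ_X ✓.
Every preimage lies in τ_X, so f IS continuous.


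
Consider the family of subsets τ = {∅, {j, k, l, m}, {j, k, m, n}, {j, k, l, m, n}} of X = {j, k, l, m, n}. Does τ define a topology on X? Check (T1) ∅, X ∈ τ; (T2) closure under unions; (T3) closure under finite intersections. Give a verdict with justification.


τ is NOT a topology on X.

Axiom (T1): ∅ ∈ τ? Yes; X ∈ τ? Yes.
Axiom (T2/T3): check pairwise unions and intersections of members of τ.
Counterexample for (T3): {j, k, l, m} ∩ {j, k, m, n} = {j, k, m} ∉ τ. Therefore τ is NOT a topology.


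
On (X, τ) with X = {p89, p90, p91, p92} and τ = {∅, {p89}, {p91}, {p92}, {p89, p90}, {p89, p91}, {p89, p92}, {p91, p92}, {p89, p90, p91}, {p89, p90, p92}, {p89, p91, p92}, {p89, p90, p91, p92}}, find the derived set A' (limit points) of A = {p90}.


A' = ∅

For each x ∈ X, list the open sets U ∈ τ with x ∈ U, then check whether U ∩ (A ∖ {x}) ≠ ∅ for every such U.
  x = p89: open {p89} ∋ x has {p89} ∩ (A ∖ {p89}) = ∅, so x is NOT a limit point.
  x = p90: open {p89, p90} ∋ x has {p89, p90} ∩ (A ∖ {p90}) = ∅, so x is NOT a limit point.
  x = p91: open {p91} ∋ x has {p91} ∩ (A ∖ {p91}) = ∅, so x is NOT a limit point.
  x = p92: open {p92} ∋ x has {p92} ∩ (A ∖ {p92}) = ∅, so x is NOT a limit point.
Collecting: A' = ∅.


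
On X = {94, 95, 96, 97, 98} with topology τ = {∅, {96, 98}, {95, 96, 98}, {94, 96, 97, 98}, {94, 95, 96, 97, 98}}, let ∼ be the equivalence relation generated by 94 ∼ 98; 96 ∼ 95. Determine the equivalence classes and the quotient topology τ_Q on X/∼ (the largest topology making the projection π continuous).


X/∼ = {[94=98], [95=96], [97]}; |τ_Q| = 2.

Equivalence classes: [94=98], [95=96], [97].
Quotient map π: X → X/∼ sends 94 ↦ [94=98], 95 ↦ [95=96], 96 ↦ [95=96], 97 ↦ [97], 98 ↦ [94=98].
For each subset V ⊆ X/∼, compute π^{-1}(V) ⊆ X and check whether π^{-1}(V) ∈ τ. V is open in τ_Q iff π^{-1}(V) ∈ τ.
  V = {}: π^{-1}(V) = ∅ ∈ τ ✓.
  V = {[94=98]}: π^{-1}(V) = {94, 98} ∉ τ ✗.
  V = {[95=96]}: π^{-1}(V) = {95, 96} ∉ τ ✗.
  V = {[94=98], [95=96]}: π^{-1}(V) = {94, 95, 96, 98} ∉ τ ✗.
  V = {[97]}: π^{-1}(V) = {97} ∉ τ ✗.
  V = {[94=98], [97]}: π^{-1}(V) = {94, 97, 98} ∉ τ ✗.
  V = {[95=96], [97]}: π^{-1}(V) = {95, 96, 97} ∉ τ ✗.
  V = {[94=98], [95=96], [97]}: π^{-1}(V) = {94, 95, 96, 97, 98} ∈ τ ✓.
Open sets in the quotient: τ_Q = {{}, {[94=98], [95=96], [97]}} (2 elements).


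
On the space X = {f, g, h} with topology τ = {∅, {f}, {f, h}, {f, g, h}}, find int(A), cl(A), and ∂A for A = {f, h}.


int(A) = {f, h}, cl(A) = {f, g, h}, ∂A = {g}.

Closed sets in (X, τ) are complements of opens:
  closed(X, τ) = {∅, {g}, {g, h}, {f, g, h}}.
int(A) = ⋃ {U ∈ τ : U ⊆ A}. Opens contained in A: ∅, {f}, {f, h}.
Taking the union of these: int(A) = {f, h}.
cl(A) = ⋂ {C closed : A ⊆ C}. Closed sets containing A: {f, g, h}.
Intersecting these: cl(A) = {f, g, h}.
∂A = cl(A) ∖ int(A) = {f, g, h} ∖ {f, h} = {g}.


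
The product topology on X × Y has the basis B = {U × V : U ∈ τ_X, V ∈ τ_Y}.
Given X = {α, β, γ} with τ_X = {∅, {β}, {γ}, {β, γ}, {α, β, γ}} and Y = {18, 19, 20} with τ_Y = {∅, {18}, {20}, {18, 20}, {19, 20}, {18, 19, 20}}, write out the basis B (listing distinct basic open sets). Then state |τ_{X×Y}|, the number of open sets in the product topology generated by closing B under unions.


Basis B = {∅ × ∅, {β} × {18}, {β} × {20}, {γ} × {18}, {γ} × {20}, {β} × {18, 20}, {β, γ} × {18}, {β} × {19, 20}, {β, γ} × {20}, {γ} × {18, 20}, {γ} × {19, 20}, {α, β, γ} × {18}, {α, β, γ} × {20}, {β} × {18, 19, 20}, {γ} × {18, 19, 20}, {β, γ} × {18, 20}, {β, γ} × {19, 20}, {α, β, γ} × {18, 20}, {α, β, γ} × {19, 20}, {β, γ} × {18, 19, 20}, {α, β, γ} × {18, 19, 20}}; |τ_{X×Y}| = 70.

Enumerate products U × V with U ∈ τ_X, V ∈ τ_Y (deduplicated):
  ∅ × ∅ = {} (∅)
  {β} × {18} = {(β,18)}
  {β} × {20} = {(β,20)}
  {γ} × {18} = {(γ,18)}
  {γ} × {20} = {(γ,20)}
  {β} × {18, 20} = {(β,18), (β,20)}
  {β, γ} × {18} = {(β,18), (γ,18)}
  {β} × {19, 20} = {(β,19), (β,20)}
  {β, γ} × {20} = {(β,20), (γ,20)}
  {γ} × {18, 20} = {(γ,18), (γ,20)}
  {γ} × {19, 20} = {(γ,19), (γ,20)}
  {α, β, γ} × {18} = {(α,18), (β,18), (γ,18)}
  {α, β, γ} × {20} = {(α,20), (β,20), (γ,20)}
  {β} × {18, 19, 20} = {(β,18), (β,19), (β,20)}
  {γ} × {18, 19, 20} = {(γ,18), (γ,19), (γ,20)}
  {β, γ} × {18, 20} = {(β,18), (β,20), (γ,18), (γ,20)}
  {β, γ} × {19, 20} = {(β,19), (β,20), (γ,19), (γ,20)}
  {α, β, γ} × {18, 20} = {(α,18), (α,20), (β,18), (β,20), (γ,18), (γ,20)}
  {α, β, γ} × {19, 20} = {(α,19), (α,20), (β,19), (β,20), (γ,19), (γ,20)}
  {β, γ} × {18, 19, 20} = {(β,18), (β,19), (β,20), (γ,18), (γ,19), (γ,20)}
  {α, β, γ} × {18, 19, 20} = {(α,18), (α,19), (α,20), (β,18), (β,19), (β,20), (γ,18), (γ,19), (γ,20)}
These 21 distinct sets form the basis B.
Close under arbitrary unions to get τ_{X×Y}; counting gives |τ_{X×Y}| = 70.


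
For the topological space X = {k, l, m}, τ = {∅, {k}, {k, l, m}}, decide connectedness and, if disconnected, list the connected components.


(X, τ) is connected.

Find clopen sets (U ∈ τ with X ∖ U ∈ τ):
  U = ∅, X ∖ U = {k, l, m} — both open, so U is clopen.
  U = {k, l, m}, X ∖ U = ∅ — both open, so U is clopen.
Only trivial clopens (∅ and X) exist, so (X, τ) is connected.
Compute connected components by grouping points that agree on all clopens:
  component: {k, l, m}


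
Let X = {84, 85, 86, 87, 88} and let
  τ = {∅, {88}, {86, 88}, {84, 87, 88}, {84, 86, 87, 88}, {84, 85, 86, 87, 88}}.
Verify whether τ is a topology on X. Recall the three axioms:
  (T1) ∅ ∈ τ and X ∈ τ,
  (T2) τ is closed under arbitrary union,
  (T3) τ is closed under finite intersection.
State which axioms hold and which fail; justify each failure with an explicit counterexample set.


τ IS a topology on X.

Axiom (T1): ∅ ∈ τ? Yes; X ∈ τ? Yes.
Axiom (T2/T3): check pairwise unions and intersections of members of τ.
All pairwise intersections and unions checked — each lies in τ. Therefore τ satisfies (T1), (T2), (T3): it IS a topology on X.


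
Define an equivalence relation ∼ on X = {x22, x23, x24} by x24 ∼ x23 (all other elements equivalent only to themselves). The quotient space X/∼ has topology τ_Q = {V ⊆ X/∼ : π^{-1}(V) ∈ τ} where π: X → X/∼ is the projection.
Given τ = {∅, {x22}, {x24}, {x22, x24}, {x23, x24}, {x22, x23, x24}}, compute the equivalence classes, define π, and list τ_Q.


X/∼ = {[x22], [x23=x24]}; |τ_Q| = 4.

Equivalence classes: [x22], [x23=x24].
Quotient map π: X → X/∼ sends x22 ↦ [x22], x23 ↦ [x23=x24], x24 ↦ [x23=x24].
For each subset V ⊆ X/∼, compute π^{-1}(V) ⊆ X and check whether π^{-1}(V) ∈ τ. V is open in τ_Q iff π^{-1}(V) ∈ τ.
  V = {}: π^{-1}(V) = ∅ ∈ τ ✓.
  V = {[x22]}: π^{-1}(V) = {x22} ∈ τ ✓.
  V = {[x23=x24]}: π^{-1}(V) = {x23, x24} ∈ τ ✓.
  V = {[x22], [x23=x24]}: π^{-1}(V) = {x22, x23, x24} ∈ τ ✓.
Open sets in the quotient: τ_Q = {{}, {[x22]}, {[x23=x24]}, {[x22], [x23=x24]}} (4 elements).


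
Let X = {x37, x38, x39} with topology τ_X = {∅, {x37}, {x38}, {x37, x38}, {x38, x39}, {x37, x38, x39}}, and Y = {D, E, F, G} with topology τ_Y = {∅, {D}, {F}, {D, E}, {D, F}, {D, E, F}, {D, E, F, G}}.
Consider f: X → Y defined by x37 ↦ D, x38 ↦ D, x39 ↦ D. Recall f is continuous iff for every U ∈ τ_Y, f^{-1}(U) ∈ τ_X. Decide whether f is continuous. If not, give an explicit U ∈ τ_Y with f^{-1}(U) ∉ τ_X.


f IS continuous.

Compute f^{-1}(U) for each U ∈ τ_Y:
  U = ∅: f^{-1}(U) = ∅ ∈ τ_X ✓.
  U = {D}: f^{-1}(U) = {x37, x38, x39} ∈ τ_X ✓.
  U = {F}: f^{-1}(U) = ∅ ∈ τ_X ✓.
  U = {D, E}: f^{-1}(U) = {x37, x38, x39} ∈ τ_X ✓.
  U = {D, F}: f^{-1}(U) = {x37, x38, x39} ∈ τ_X ✓.
  U = {D, E, F}: f^{-1}(U) = {x37, x38, x39} ∈ τ_X ✓.
  U = {D, E, F, G}: f^{-1}(U) = {x37, x38, x39} ∈ τ_X ✓.
Every preimage lies in τ_X, so f IS continuous.


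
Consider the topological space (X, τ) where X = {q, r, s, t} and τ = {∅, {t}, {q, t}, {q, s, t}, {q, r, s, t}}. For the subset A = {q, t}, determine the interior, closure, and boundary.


int(A) = {q, t}, cl(A) = {q, r, s, t}, ∂A = {r, s}.

Closed sets in (X, τ) are complements of opens:
  closed(X, τ) = {∅, {r}, {r, s}, {q, r, s}, {q, r, s, t}}.
int(A) = ⋃ {U ∈ τ : U ⊆ A}. Opens contained in A: ∅, {t}, {q, t}.
Taking the union of these: int(A) = {q, t}.
cl(A) = ⋂ {C closed : A ⊆ C}. Closed sets containing A: {q, r, s, t}.
Intersecting these: cl(A) = {q, r, s, t}.
∂A = cl(A) ∖ int(A) = {q, r, s, t} ∖ {q, t} = {r, s}.


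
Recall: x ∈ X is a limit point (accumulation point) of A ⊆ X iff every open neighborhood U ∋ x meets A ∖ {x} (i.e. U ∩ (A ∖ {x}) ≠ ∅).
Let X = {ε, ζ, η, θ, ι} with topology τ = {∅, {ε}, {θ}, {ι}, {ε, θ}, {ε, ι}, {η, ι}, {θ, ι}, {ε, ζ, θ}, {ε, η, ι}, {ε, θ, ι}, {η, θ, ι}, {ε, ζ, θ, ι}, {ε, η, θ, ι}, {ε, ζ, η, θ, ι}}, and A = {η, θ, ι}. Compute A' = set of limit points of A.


A' = {ζ, η}

For each x ∈ X, list the open sets U ∈ τ with x ∈ U, then check whether U ∩ (A ∖ {x}) ≠ ∅ for every such U.
  x = ε: open {ε} ∋ x has {ε} ∩ (A ∖ {ε}) = ∅, so x is NOT a limit point.
  x = ζ: opens ∋ x are {ε, ζ, θ}, {ε, ζ, θ, ι}, {ε, ζ, η, θ, ι}; each meets A ∖ {ζ}, so x IS a limit point.
  x = η: opens ∋ x are {η, ι}, {ε, η, ι}, {η, θ, ι}, {ε, η, θ, ι}, {ε, ζ, η, θ, ι}; each meets A ∖ {η}, so x IS a limit point.
  x = θ: open {θ} ∋ x has {θ} ∩ (A ∖ {θ}) = ∅, so x is NOT a limit point.
  x = ι: open {ι} ∋ x has {ι} ∩ (A ∖ {ι}) = ∅, so x is NOT a limit point.
Collecting: A' = {ζ, η}.


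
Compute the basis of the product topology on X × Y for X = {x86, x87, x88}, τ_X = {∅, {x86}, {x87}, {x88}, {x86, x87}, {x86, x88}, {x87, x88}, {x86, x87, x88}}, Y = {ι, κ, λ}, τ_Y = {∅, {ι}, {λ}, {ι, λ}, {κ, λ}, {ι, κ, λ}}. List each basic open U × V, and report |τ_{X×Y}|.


Basis B = {∅ × ∅, {x86} × {ι}, {x86} × {λ}, {x87} × {ι}, {x87} × {λ}, {x88} × {ι}, {x88} × {λ}, {x86} × {ι, λ}, {x86, x87} × {ι}, {x86, x88} × {ι}, {x86} × {κ, λ}, {x86, x87} × {λ}, {x86, x88} × {λ}, {x87} × {ι, λ}, {x87, x88} × {ι}, {x87} × {κ, λ}, {x87, x88} × {λ}, {x88} × {ι, λ}, {x88} × {κ, λ}, {x86} × {ι, κ, λ}, {x86, x87, x88} × {ι}, {x86, x87, x88} × {λ}, {x87} × {ι, κ, λ}, {x88} × {ι, κ, λ}, {x86, x87} × {ι, λ}, {x86, x88} × {ι, λ}, {x86, x87} × {κ, λ}, {x86, x88} × {κ, λ}, {x87, x88} × {ι, λ}, {x87, x88} × {κ, λ}, {x86, x87} × {ι, κ, λ}, {x86, x88} × {ι, κ, λ}, {x86, x87, x88} × {ι, λ}, {x86, x87, x88} × {κ, λ}, {x87, x88} × {ι, κ, λ}, {x86, x87, x88} × {ι, κ, λ}}; |τ_{X×Y}| = 216.

Enumerate products U × V with U ∈ τ_X, V ∈ τ_Y (deduplicated):
  ∅ × ∅ = {} (∅)
  {x86} × {ι} = {(x86,ι)}
  {x86} × {λ} = {(x86,λ)}
  {x87} × {ι} = {(x87,ι)}
  {x87} × {λ} = {(x87,λ)}
  {x88} × {ι} = {(x88,ι)}
  {x88} × {λ} = {(x88,λ)}
  {x86} × {ι, λ} = {(x86,ι), (x86,λ)}
  {x86, x87} × {ι} = {(x86,ι), (x87,ι)}
  {x86, x88} × {ι} = {(x86,ι), (x88,ι)}
  {x86} × {κ, λ} = {(x86,κ), (x86,λ)}
  {x86, x87} × {λ} = {(x86,λ), (x87,λ)}
  {x86, x88} × {λ} = {(x86,λ), (x88,λ)}
  {x87} × {ι, λ} = {(x87,ι), (x87,λ)}
  {x87, x88} × {ι} = {(x87,ι), (x88,ι)}
  {x87} × {κ, λ} = {(x87,κ), (x87,λ)}
  {x87, x88} × {λ} = {(x87,λ), (x88,λ)}
  {x88} × {ι, λ} = {(x88,ι), (x88,λ)}
  {x88} × {κ, λ} = {(x88,κ), (x88,λ)}
  {x86} × {ι, κ, λ} = {(x86,ι), (x86,κ), (x86,λ)}
  {x86, x87, x88} × {ι} = {(x86,ι), (x87,ι), (x88,ι)}
  {x86, x87, x88} × {λ} = {(x86,λ), (x87,λ), (x88,λ)}
  {x87} × {ι, κ, λ} = {(x87,ι), (x87,κ), (x87,λ)}
  {x88} × {ι, κ, λ} = {(x88,ι), (x88,κ), (x88,λ)}
  {x86, x87} × {ι, λ} = {(x86,ι), (x86,λ), (x87,ι), (x87,λ)}
  {x86, x88} × {ι, λ} = {(x86,ι), (x86,λ), (x88,ι), (x88,λ)}
  {x86, x87} × {κ, λ} = {(x86,κ), (x86,λ), (x87,κ), (x87,λ)}
  {x86, x88} × {κ, λ} = {(x86,κ), (x86,λ), (x88,κ), (x88,λ)}
  {x87, x88} × {ι, λ} = {(x87,ι), (x87,λ), (x88,ι), (x88,λ)}
  {x87, x88} × {κ, λ} = {(x87,κ), (x87,λ), (x88,κ), (x88,λ)}
  {x86, x87} × {ι, κ, λ} = {(x86,ι), (x86,κ), (x86,λ), (x87,ι), (x87,κ), (x87,λ)}
  {x86, x88} × {ι, κ, λ} = {(x86,ι), (x86,κ), (x86,λ), (x88,ι), (x88,κ), (x88,λ)}
  {x86, x87, x88} × {ι, λ} = {(x86,ι), (x86,λ), (x87,ι), (x87,λ), (x88,ι), (x88,λ)}
  {x86, x87, x88} × {κ, λ} = {(x86,κ), (x86,λ), (x87,κ), (x87,λ), (x88,κ), (x88,λ)}
  {x87, x88} × {ι, κ, λ} = {(x87,ι), (x87,κ), (x87,λ), (x88,ι), (x88,κ), (x88,λ)}
  {x86, x87, x88} × {ι, κ, λ} = {(x86,ι), (x86,κ), (x86,λ), (x87,ι), (x87,κ), (x87,λ), (x88,ι), (x88,κ), (x88,λ)}
These 36 distinct sets form the basis B.
Close under arbitrary unions to get τ_{X×Y}; counting gives |τ_{X×Y}| = 216.


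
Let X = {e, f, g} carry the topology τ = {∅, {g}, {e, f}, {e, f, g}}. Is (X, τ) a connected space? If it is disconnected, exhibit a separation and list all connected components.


(X, τ) is disconnected; components = [{g}, {e, f}].

Find clopen sets (U ∈ τ with X ∖ U ∈ τ):
  U = ∅, X ∖ U = {e, f, g} — both open, so U is clopen.
  U = {g}, X ∖ U = {e, f} — both open, so U is clopen.
  U = {e, f}, X ∖ U = {g} — both open, so U is clopen.
  U = {e, f, g}, X ∖ U = ∅ — both open, so U is clopen.
Nontrivial clopen(s) exist: e.g. {g}. So (X, τ) is disconnected.
Compute connected components by grouping points that agree on all clopens:
  component: {g}
  component: {e, f}


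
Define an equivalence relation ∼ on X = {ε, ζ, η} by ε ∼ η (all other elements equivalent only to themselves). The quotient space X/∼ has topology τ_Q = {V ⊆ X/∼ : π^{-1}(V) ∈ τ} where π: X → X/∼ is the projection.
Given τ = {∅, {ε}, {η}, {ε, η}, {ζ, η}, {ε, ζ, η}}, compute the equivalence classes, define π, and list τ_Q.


X/∼ = {[ε=η], [ζ]}; |τ_Q| = 3.

Equivalence classes: [ε=η], [ζ].
Quotient map π: X → X/∼ sends ε ↦ [ε=η], ζ ↦ [ζ], η ↦ [ε=η].
For each subset V ⊆ X/∼, compute π^{-1}(V) ⊆ X and check whether π^{-1}(V) ∈ τ. V is open in τ_Q iff π^{-1}(V) ∈ τ.
  V = {}: π^{-1}(V) = ∅ ∈ τ ✓.
  V = {[ε=η]}: π^{-1}(V) = {ε, η} ∈ τ ✓.
  V = {[ζ]}: π^{-1}(V) = {ζ} ∉ τ ✗.
  V = {[ε=η], [ζ]}: π^{-1}(V) = {ε, ζ, η} ∈ τ ✓.
Open sets in the quotient: τ_Q = {{}, {[ε=η]}, {[ε=η], [ζ]}} (3 elements).


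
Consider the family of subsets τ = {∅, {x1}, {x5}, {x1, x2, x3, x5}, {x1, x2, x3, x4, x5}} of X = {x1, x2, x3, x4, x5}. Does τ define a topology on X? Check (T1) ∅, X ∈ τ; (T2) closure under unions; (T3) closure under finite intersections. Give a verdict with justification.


τ is NOT a topology on X.

Axiom (T1): ∅ ∈ τ? Yes; X ∈ τ? Yes.
Axiom (T2/T3): check pairwise unions and intersections of members of τ.
Counterexample for (T2): {x1} ∪ {x5} = {x1, x5} ∉ τ. Therefore τ is NOT a topology.


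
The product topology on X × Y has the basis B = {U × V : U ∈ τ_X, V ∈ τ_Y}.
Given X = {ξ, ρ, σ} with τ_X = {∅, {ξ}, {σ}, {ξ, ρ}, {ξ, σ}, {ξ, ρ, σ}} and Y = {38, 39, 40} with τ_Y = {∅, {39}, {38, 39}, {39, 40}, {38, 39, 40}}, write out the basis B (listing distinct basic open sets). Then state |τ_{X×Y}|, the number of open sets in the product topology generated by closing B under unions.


Basis B = {∅ × ∅, {ξ} × {39}, {σ} × {39}, {ξ} × {38, 39}, {ξ} × {39, 40}, {ξ, ρ} × {39}, {ξ, σ} × {39}, {σ} × {38, 39}, {σ} × {39, 40}, {ξ} × {38, 39, 40}, {ξ, ρ, σ} × {39}, {σ} × {38, 39, 40}, {ξ, ρ} × {38, 39}, {ξ, σ} × {38, 39}, {ξ, ρ} × {39, 40}, {ξ, σ} × {39, 40}, {ξ, ρ} × {38, 39, 40}, {ξ, σ} × {38, 39, 40}, {ξ, ρ, σ} × {38, 39}, {ξ, ρ, σ} × {39, 40}, {ξ, ρ, σ} × {38, 39, 40}}; |τ_{X×Y}| = 70.

Enumerate products U × V with U ∈ τ_X, V ∈ τ_Y (deduplicated):
  ∅ × ∅ = {} (∅)
  {ξ} × {39} = {(ξ,39)}
  {σ} × {39} = {(σ,39)}
  {ξ} × {38, 39} = {(ξ,38), (ξ,39)}
  {ξ} × {39, 40} = {(ξ,39), (ξ,40)}
  {ξ, ρ} × {39} = {(ξ,39), (ρ,39)}
  {ξ, σ} × {39} = {(ξ,39), (σ,39)}
  {σ} × {38, 39} = {(σ,38), (σ,39)}
  {σ} × {39, 40} = {(σ,39), (σ,40)}
  {ξ} × {38, 39, 40} = {(ξ,38), (ξ,39), (ξ,40)}
  {ξ, ρ, σ} × {39} = {(ξ,39), (ρ,39), (σ,39)}
  {σ} × {38, 39, 40} = {(σ,38), (σ,39), (σ,40)}
  {ξ, ρ} × {38, 39} = {(ξ,38), (ξ,39), (ρ,38), (ρ,39)}
  {ξ, σ} × {38, 39} = {(ξ,38), (ξ,39), (σ,38), (σ,39)}
  {ξ, ρ} × {39, 40} = {(ξ,39), (ξ,40), (ρ,39), (ρ,40)}
  {ξ, σ} × {39, 40} = {(ξ,39), (ξ,40), (σ,39), (σ,40)}
  {ξ, ρ} × {38, 39, 40} = {(ξ,38), (ξ,39), (ξ,40), (ρ,38), (ρ,39), (ρ,40)}
  {ξ, σ} × {38, 39, 40} = {(ξ,38), (ξ,39), (ξ,40), (σ,38), (σ,39), (σ,40)}
  {ξ, ρ, σ} × {38, 39} = {(ξ,38), (ξ,39), (ρ,38), (ρ,39), (σ,38), (σ,39)}
  {ξ, ρ, σ} × {39, 40} = {(ξ,39), (ξ,40), (ρ,39), (ρ,40), (σ,39), (σ,40)}
  {ξ, ρ, σ} × {38, 39, 40} = {(ξ,38), (ξ,39), (ξ,40), (ρ,38), (ρ,39), (ρ,40), (σ,38), (σ,39), (σ,40)}
These 21 distinct sets form the basis B.
Close under arbitrary unions to get τ_{X×Y}; counting gives |τ_{X×Y}| = 70.
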